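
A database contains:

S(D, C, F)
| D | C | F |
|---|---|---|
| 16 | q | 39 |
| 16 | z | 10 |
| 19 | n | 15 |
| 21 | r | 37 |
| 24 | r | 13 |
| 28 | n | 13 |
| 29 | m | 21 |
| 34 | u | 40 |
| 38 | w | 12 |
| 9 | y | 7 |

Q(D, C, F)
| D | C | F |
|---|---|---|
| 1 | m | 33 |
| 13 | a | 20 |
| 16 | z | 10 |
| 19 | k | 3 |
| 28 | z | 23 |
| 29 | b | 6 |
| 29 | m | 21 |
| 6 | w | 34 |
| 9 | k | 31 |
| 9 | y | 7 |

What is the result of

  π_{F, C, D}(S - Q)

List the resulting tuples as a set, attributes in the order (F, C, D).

{(12, w, 38), (13, n, 28), (13, r, 24), (15, n, 19), (37, r, 21), (39, q, 16), (40, u, 34)}

Difference: {(16, q, 39), (16, z, 10), (19, n, 15), (21, r, 37), (24, r, 13), (28, n, 13), (29, m, 21), (34, u, 40), (38, w, 12), (9, y, 7)} with {(1, m, 33), (13, a, 20), (16, z, 10), (19, k, 3), (28, z, 23), (29, b, 6), (29, m, 21), (6, w, 34), (9, k, 31), (9, y, 7)} → {(16, q, 39), (19, n, 15), (21, r, 37), (24, r, 13), (28, n, 13), (34, u, 40), (38, w, 12)}
Keep only column(s) F, C, D: {(12, w, 38), (13, n, 28), (13, r, 24), (15, n, 19), (37, r, 21), (39, q, 16), (40, u, 34)}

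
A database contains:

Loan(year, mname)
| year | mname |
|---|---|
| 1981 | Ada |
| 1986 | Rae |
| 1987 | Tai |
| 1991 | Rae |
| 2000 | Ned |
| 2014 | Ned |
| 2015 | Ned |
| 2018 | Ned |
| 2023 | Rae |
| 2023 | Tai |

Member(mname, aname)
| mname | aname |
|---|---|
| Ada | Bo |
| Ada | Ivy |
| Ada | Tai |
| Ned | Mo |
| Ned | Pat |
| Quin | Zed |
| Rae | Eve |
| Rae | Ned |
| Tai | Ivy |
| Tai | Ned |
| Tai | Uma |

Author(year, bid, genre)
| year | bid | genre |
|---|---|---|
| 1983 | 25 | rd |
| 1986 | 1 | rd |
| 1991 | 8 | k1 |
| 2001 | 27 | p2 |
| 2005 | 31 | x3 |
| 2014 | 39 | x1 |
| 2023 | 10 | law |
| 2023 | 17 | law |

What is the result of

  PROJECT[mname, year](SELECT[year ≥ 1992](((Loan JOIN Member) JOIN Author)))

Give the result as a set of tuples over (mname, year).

{(Ned, 2014), (Rae, 2023), (Tai, 2023)}

Joining Loan and Member on mname yields {(1981, Ada, Bo), (1981, Ada, Ivy), (1981, Ada, Tai), (1986, Rae, Eve), (1986, Rae, Ned), (1987, Tai, Ivy), (1987, Tai, Ned), (1987, Tai, Uma), (1991, Rae, Eve), (1991, Rae, Ned), (2000, Ned, Mo), (2000, Ned, Pat), (2014, Ned, Mo), (2014, Ned, Pat), (2015, Ned, Mo), (2015, Ned, Pat), (2018, Ned, Mo), (2018, Ned, Pat), (2023, Rae, Eve), (2023, Rae, Ned), (2023, Tai, Ivy), (2023, Tai, Ned), (2023, Tai, Uma)}.
Joining (Loan JOIN Member) and Author on year yields {(1986, Rae, Eve, 1, rd), (1986, Rae, Ned, 1, rd), (1991, Rae, Eve, 8, k1), (1991, Rae, Ned, 8, k1), (2014, Ned, Mo, 39, x1), (2014, Ned, Pat, 39, x1), (2023, Rae, Eve, 10, law), (2023, Rae, Eve, 17, law), (2023, Rae, Ned, 10, law), (2023, Rae, Ned, 17, law), (2023, Tai, Ivy, 10, law), (2023, Tai, Ivy, 17, law), (2023, Tai, Ned, 10, law), (2023, Tai, Ned, 17, law), (2023, Tai, Uma, 10, law), (2023, Tai, Uma, 17, law)}.
σ[year ≥ 1992]: keep tuples satisfying year ≥ 1992 → {(2014, Ned, Mo, 39, x1), (2014, Ned, Pat, 39, x1), (2023, Rae, Eve, 10, law), (2023, Rae, Eve, 17, law), (2023, Rae, Ned, 10, law), (2023, Rae, Ned, 17, law), (2023, Tai, Ivy, 10, law), (2023, Tai, Ivy, 17, law), (2023, Tai, Ned, 10, law), (2023, Tai, Ned, 17, law), (2023, Tai, Uma, 10, law), (2023, Tai, Uma, 17, law)}
π[mname, year]: project onto (mname, year) (9 duplicate(s) eliminated) → {(Ned, 2014), (Rae, 2023), (Tai, 2023)}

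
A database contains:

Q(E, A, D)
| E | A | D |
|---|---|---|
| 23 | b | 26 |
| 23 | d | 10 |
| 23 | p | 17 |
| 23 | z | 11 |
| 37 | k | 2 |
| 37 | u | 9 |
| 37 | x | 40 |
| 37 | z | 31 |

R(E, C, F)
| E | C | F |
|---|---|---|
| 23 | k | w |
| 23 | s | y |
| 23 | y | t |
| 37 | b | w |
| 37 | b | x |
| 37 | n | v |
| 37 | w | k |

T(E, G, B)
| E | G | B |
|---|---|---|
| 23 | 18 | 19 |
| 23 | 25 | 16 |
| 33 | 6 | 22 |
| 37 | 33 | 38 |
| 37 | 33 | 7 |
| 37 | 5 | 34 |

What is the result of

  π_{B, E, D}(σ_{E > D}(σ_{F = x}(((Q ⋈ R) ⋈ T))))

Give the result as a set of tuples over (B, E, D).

Joining Q and R on E yields {(23, b, 26, k, w), (23, b, 26, s, y), (23, b, 26, y, t), (23, d, 10, k, w), (23, d, 10, s, y), (23, d, 10, y, t), (23, p, 17, k, w), (23, p, 17, s, y), (23, p, 17, y, t), (23, z, 11, k, w), (23, z, 11, s, y), (23, z, 11, y, t), (37, k, 2, b, w), (37, k, 2, b, x), (37, k, 2, n, v), (37, k, 2, w, k), (37, u, 9, b, w), (37, u, 9, b, x), (37, u, 9, n, v), (37, u, 9, w, k), (37, x, 40, b, w), (37, x, 40, b, x), (37, x, 40, n, v), (37, x, 40, w, k), (37, z, 31, b, w), (37, z, 31, b, x), (37, z, 31, n, v), (37, z, 31, w, k)}.
Joining (Q ⋈ R) and T on E yields {(23, b, 26, k, w, 18, 19), (23, b, 26, k, w, 25, 16), (23, b, 26, s, y, 18, 19), (23, b, 26, s, y, 25, 16), (23, b, 26, y, t, 18, 19), (23, b, 26, y, t, 25, 16), (23, d, 10, k, w, 18, 19), (23, d, 10, k, w, 25, 16), (23, d, 10, s, y, 18, 19), (23, d, 10, s, y, 25, 16), (23, d, 10, y, t, 18, 19), (23, d, 10, y, t, 25, 16), (23, p, 17, k, w, 18, 19), (23, p, 17, k, w, 25, 16), (23, p, 17, s, y, 18, 19), (23, p, 17, s, y, 25, 16), (23, p, 17, y, t, 18, 19), (23, p, 17, y, t, 25, 16), (23, z, 11, k, w, 18, 19), (23, z, 11, k, w, 25, 16), (23, z, 11, s, y, 18, 19), (23, z, 11, s, y, 25, 16), (23, z, 11, y, t, 18, 19), (23, z, 11, y, t, 25, 16), (37, k, 2, b, w, 33, 38), (37, k, 2, b, w, 33, 7), (37, k, 2, b, w, 5, 34), (37, k, 2, b, x, 33, 38), (37, k, 2, b, x, 33, 7), (37, k, 2, b, x, 5, 34), (37, k, 2, n, v, 33, 38), (37, k, 2, n, v, 33, 7), (37, k, 2, n, v, 5, 34), (37, k, 2, w, k, 33, 38), (37, k, 2, w, k, 33, 7), (37, k, 2, w, k, 5, 34), (37, u, 9, b, w, 33, 38), (37, u, 9, b, w, 33, 7), (37, u, 9, b, w, 5, 34), (37, u, 9, b, x, 33, 38), (37, u, 9, b, x, 33, 7), (37, u, 9, b, x, 5, 34), (37, u, 9, n, v, 33, 38), (37, u, 9, n, v, 33, 7), (37, u, 9, n, v, 5, 34), (37, u, 9, w, k, 33, 38), (37, u, 9, w, k, 33, 7), (37, u, 9, w, k, 5, 34), (37, x, 40, b, w, 33, 38), (37, x, 40, b, w, 33, 7), (37, x, 40, b, w, 5, 34), (37, x, 40, b, x, 33, 38), (37, x, 40, b, x, 33, 7), (37, x, 40, b, x, 5, 34), (37, x, 40, n, v, 33, 38), (37, x, 40, n, v, 33, 7), (37, x, 40, n, v, 5, 34), (37, x, 40, w, k, 33, 38), (37, x, 40, w, k, 33, 7), (37, x, 40, w, k, 5, 34), (37, z, 31, b, w, 33, 38), (37, z, 31, b, w, 33, 7), (37, z, 31, b, w, 5, 34), (37, z, 31, b, x, 33, 38), (37, z, 31, b, x, 33, 7), (37, z, 31, b, x, 5, 34), (37, z, 31, n, v, 33, 38), (37, z, 31, n, v, 33, 7), (37, z, 31, n, v, 5, 34), (37, z, 31, w, k, 33, 38), (37, z, 31, w, k, 33, 7), (37, z, 31, w, k, 5, 34)}.
Apply σ_{F = x}; surviving tuples: {(37, k, 2, b, x, 33, 38), (37, k, 2, b, x, 33, 7), (37, k, 2, b, x, 5, 34), (37, u, 9, b, x, 33, 38), (37, u, 9, b, x, 33, 7), (37, u, 9, b, x, 5, 34), (37, x, 40, b, x, 33, 38), (37, x, 40, b, x, 33, 7), (37, x, 40, b, x, 5, 34), (37, z, 31, b, x, 33, 38), (37, z, 31, b, x, 33, 7), (37, z, 31, b, x, 5, 34)}
Apply σ_{E > D}; surviving tuples: {(37, k, 2, b, x, 33, 38), (37, k, 2, b, x, 33, 7), (37, k, 2, b, x, 5, 34), (37, u, 9, b, x, 33, 38), (37, u, 9, b, x, 33, 7), (37, u, 9, b, x, 5, 34), (37, z, 31, b, x, 33, 38), (37, z, 31, b, x, 33, 7), (37, z, 31, b, x, 5, 34)}
Keep only column(s) B, E, D: {(34, 37, 2), (34, 37, 31), (34, 37, 9), (38, 37, 2), (38, 37, 31), (38, 37, 9), (7, 37, 2), (7, 37, 31), (7, 37, 9)}

{(34, 37, 2), (34, 37, 31), (34, 37, 9), (38, 37, 2), (38, 37, 31), (38, 37, 9), (7, 37, 2), (7, 37, 31), (7, 37, 9)}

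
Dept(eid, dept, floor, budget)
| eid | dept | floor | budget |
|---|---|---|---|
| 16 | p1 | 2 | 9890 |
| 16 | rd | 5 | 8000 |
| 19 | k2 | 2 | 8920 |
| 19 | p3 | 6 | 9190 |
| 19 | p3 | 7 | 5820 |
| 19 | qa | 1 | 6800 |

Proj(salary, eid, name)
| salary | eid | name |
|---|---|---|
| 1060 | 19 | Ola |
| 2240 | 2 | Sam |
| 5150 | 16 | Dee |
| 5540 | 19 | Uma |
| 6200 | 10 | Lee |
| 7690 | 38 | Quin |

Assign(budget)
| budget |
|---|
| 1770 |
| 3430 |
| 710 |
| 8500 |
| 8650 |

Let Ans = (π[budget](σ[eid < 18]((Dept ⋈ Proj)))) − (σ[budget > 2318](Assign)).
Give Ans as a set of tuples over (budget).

Dept ⋈ Proj (natural join on eid): {(16, p1, 2, 9890, 5150, Dee), (16, rd, 5, 8000, 5150, Dee), (19, k2, 2, 8920, 1060, Ola), (19, k2, 2, 8920, 5540, Uma), (19, p3, 6, 9190, 1060, Ola), (19, p3, 6, 9190, 5540, Uma), (19, p3, 7, 5820, 1060, Ola), (19, p3, 7, 5820, 5540, Uma), (19, qa, 1, 6800, 1060, Ola), (19, qa, 1, 6800, 5540, Uma)}
Apply σ_{eid < 18}; surviving tuples: {(16, p1, 2, 9890, 5150, Dee), (16, rd, 5, 8000, 5150, Dee)}
π_{budget} gives {8000, 9890}.
Apply σ_{budget > 2318}; surviving tuples: {3430, 8500, 8650}
Difference: {8000, 9890} with {3430, 8500, 8650} → {8000, 9890}

{8000, 9890}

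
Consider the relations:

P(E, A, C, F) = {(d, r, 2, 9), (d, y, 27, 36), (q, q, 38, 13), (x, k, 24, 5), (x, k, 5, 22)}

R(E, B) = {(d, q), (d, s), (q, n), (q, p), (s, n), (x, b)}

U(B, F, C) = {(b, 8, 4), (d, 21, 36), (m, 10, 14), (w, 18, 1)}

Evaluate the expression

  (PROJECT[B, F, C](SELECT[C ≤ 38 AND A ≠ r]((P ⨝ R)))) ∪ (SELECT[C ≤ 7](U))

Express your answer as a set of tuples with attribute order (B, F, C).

{(b, 22, 5), (b, 5, 24), (b, 8, 4), (n, 13, 38), (p, 13, 38), (q, 36, 27), (s, 36, 27), (w, 18, 1)}

Natural join on E: {(d, r, 2, 9, q), (d, r, 2, 9, s), (d, y, 27, 36, q), (d, y, 27, 36, s), (q, q, 38, 13, n), (q, q, 38, 13, p), (x, k, 24, 5, b), (x, k, 5, 22, b)}
σ[C ≤ 38 AND A ≠ r]: keep tuples satisfying C ≤ 38 AND A ≠ r → {(d, y, 27, 36, q), (d, y, 27, 36, s), (q, q, 38, 13, n), (q, q, 38, 13, p), (x, k, 24, 5, b), (x, k, 5, 22, b)}
π[B, F, C]: project onto (B, F, C) → {(b, 22, 5), (b, 5, 24), (n, 13, 38), (p, 13, 38), (q, 36, 27), (s, 36, 27)}
σ[C ≤ 7]: keep tuples satisfying C ≤ 7 → {(b, 8, 4), (w, 18, 1)}
Set union of the two operands is {(b, 22, 5), (b, 5, 24), (b, 8, 4), (n, 13, 38), (p, 13, 38), (q, 36, 27), (s, 36, 27), (w, 18, 1)}.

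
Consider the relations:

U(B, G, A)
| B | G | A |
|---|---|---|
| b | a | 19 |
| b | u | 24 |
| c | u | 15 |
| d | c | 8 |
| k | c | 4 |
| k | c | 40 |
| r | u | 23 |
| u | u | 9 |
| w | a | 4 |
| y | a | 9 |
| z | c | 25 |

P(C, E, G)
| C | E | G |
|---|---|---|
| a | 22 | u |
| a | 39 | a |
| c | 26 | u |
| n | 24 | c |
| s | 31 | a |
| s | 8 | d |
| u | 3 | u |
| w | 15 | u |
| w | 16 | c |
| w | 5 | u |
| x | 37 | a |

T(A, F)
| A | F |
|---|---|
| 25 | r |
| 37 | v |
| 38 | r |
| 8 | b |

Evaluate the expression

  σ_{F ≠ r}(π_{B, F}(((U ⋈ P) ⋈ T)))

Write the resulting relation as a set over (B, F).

{(d, b)}

U ⋈ P (natural join on G): {(b, a, 19, a, 39), (b, a, 19, s, 31), (b, a, 19, x, 37), (b, u, 24, a, 22), (b, u, 24, c, 26), (b, u, 24, u, 3), (b, u, 24, w, 15), (b, u, 24, w, 5), (c, u, 15, a, 22), (c, u, 15, c, 26), (c, u, 15, u, 3), (c, u, 15, w, 15), (c, u, 15, w, 5), (d, c, 8, n, 24), (d, c, 8, w, 16), (k, c, 4, n, 24), (k, c, 4, w, 16), (k, c, 40, n, 24), (k, c, 40, w, 16), (r, u, 23, a, 22), (r, u, 23, c, 26), (r, u, 23, u, 3), (r, u, 23, w, 15), (r, u, 23, w, 5), (u, u, 9, a, 22), (u, u, 9, c, 26), (u, u, 9, u, 3), (u, u, 9, w, 15), (u, u, 9, w, 5), (w, a, 4, a, 39), (w, a, 4, s, 31), (w, a, 4, x, 37), (y, a, 9, a, 39), (y, a, 9, s, 31), (y, a, 9, x, 37), (z, c, 25, n, 24), (z, c, 25, w, 16)}
(U ⋈ P) ⋈ T (natural join on A): {(d, c, 8, n, 24, b), (d, c, 8, w, 16, b), (z, c, 25, n, 24, r), (z, c, 25, w, 16, r)}
π_{B, F} gives {(d, b), (z, r)} (2 duplicate(s) eliminated).
σ[F ≠ r]: keep tuples satisfying F ≠ r → {(d, b)}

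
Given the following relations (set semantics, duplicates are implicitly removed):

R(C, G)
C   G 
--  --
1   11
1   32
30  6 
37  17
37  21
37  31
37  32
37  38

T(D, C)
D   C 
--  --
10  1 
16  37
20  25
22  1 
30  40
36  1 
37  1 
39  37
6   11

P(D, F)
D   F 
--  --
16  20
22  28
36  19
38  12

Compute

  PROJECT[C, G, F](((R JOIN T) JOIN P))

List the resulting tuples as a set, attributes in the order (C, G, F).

{(1, 11, 19), (1, 11, 28), (1, 32, 19), (1, 32, 28), (37, 17, 20), (37, 21, 20), (37, 31, 20), (37, 32, 20), (37, 38, 20)}

Natural join on C: {(1, 11, 10), (1, 11, 22), (1, 11, 36), (1, 11, 37), (1, 32, 10), (1, 32, 22), (1, 32, 36), (1, 32, 37), (37, 17, 16), (37, 17, 39), (37, 21, 16), (37, 21, 39), (37, 31, 16), (37, 31, 39), (37, 32, 16), (37, 32, 39), (37, 38, 16), (37, 38, 39)}
Natural join on D: {(1, 11, 22, 28), (1, 11, 36, 19), (1, 32, 22, 28), (1, 32, 36, 19), (37, 17, 16, 20), (37, 21, 16, 20), (37, 31, 16, 20), (37, 32, 16, 20), (37, 38, 16, 20)}
Projecting to C, G, F: {(1, 11, 19), (1, 11, 28), (1, 32, 19), (1, 32, 28), (37, 17, 20), (37, 21, 20), (37, 31, 20), (37, 32, 20), (37, 38, 20)}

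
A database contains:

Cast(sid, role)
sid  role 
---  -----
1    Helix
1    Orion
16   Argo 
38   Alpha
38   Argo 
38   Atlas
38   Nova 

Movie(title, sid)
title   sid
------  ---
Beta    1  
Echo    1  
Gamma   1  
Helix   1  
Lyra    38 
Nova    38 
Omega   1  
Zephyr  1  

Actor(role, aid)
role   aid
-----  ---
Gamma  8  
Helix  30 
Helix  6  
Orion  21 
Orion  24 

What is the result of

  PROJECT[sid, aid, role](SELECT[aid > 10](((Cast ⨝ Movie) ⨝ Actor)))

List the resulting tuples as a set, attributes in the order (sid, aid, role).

{(1, 21, Orion), (1, 24, Orion), (1, 30, Helix)}

Natural join on sid: {(1, Helix, Beta), (1, Helix, Echo), (1, Helix, Gamma), (1, Helix, Helix), (1, Helix, Omega), (1, Helix, Zephyr), (1, Orion, Beta), (1, Orion, Echo), (1, Orion, Gamma), (1, Orion, Helix), (1, Orion, Omega), (1, Orion, Zephyr), (38, Alpha, Lyra), (38, Alpha, Nova), (38, Argo, Lyra), (38, Argo, Nova), (38, Atlas, Lyra), (38, Atlas, Nova), (38, Nova, Lyra), (38, Nova, Nova)}
Natural join on role: {(1, Helix, Beta, 30), (1, Helix, Beta, 6), (1, Helix, Echo, 30), (1, Helix, Echo, 6), (1, Helix, Gamma, 30), (1, Helix, Gamma, 6), (1, Helix, Helix, 30), (1, Helix, Helix, 6), (1, Helix, Omega, 30), (1, Helix, Omega, 6), (1, Helix, Zephyr, 30), (1, Helix, Zephyr, 6), (1, Orion, Beta, 21), (1, Orion, Beta, 24), (1, Orion, Echo, 21), (1, Orion, Echo, 24), (1, Orion, Gamma, 21), (1, Orion, Gamma, 24), (1, Orion, Helix, 21), (1, Orion, Helix, 24), (1, Orion, Omega, 21), (1, Orion, Omega, 24), (1, Orion, Zephyr, 21), (1, Orion, Zephyr, 24)}
Selection aid > 10: {(1, Helix, Beta, 30), (1, Helix, Echo, 30), (1, Helix, Gamma, 30), (1, Helix, Helix, 30), (1, Helix, Omega, 30), (1, Helix, Zephyr, 30), (1, Orion, Beta, 21), (1, Orion, Beta, 24), (1, Orion, Echo, 21), (1, Orion, Echo, 24), (1, Orion, Gamma, 21), (1, Orion, Gamma, 24), (1, Orion, Helix, 21), (1, Orion, Helix, 24), (1, Orion, Omega, 21), (1, Orion, Omega, 24), (1, Orion, Zephyr, 21), (1, Orion, Zephyr, 24)}
Keep only column(s) sid, aid, role (15 duplicate(s) eliminated): {(1, 21, Orion), (1, 24, Orion), (1, 30, Helix)}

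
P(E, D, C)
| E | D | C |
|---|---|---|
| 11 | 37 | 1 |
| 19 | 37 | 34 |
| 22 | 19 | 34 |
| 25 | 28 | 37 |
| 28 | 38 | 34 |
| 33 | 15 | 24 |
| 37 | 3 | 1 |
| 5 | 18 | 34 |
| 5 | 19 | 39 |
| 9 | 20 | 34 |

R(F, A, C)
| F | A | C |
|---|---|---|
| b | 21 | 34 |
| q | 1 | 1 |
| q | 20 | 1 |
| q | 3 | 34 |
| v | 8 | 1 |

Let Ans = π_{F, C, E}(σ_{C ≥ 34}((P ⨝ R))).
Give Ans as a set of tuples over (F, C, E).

{(b, 34, 19), (b, 34, 22), (b, 34, 28), (b, 34, 5), (b, 34, 9), (q, 34, 19), (q, 34, 22), (q, 34, 28), (q, 34, 5), (q, 34, 9)}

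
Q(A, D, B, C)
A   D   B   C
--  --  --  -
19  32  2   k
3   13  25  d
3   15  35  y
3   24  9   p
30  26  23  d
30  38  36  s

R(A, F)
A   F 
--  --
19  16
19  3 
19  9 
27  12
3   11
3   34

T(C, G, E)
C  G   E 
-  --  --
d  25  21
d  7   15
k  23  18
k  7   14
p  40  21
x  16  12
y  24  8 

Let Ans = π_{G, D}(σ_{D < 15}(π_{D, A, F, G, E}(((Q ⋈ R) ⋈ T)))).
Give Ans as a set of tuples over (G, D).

Natural join on A: {(19, 32, 2, k, 16), (19, 32, 2, k, 3), (19, 32, 2, k, 9), (3, 13, 25, d, 11), (3, 13, 25, d, 34), (3, 15, 35, y, 11), (3, 15, 35, y, 34), (3, 24, 9, p, 11), (3, 24, 9, p, 34)}
Natural join on C: {(19, 32, 2, k, 16, 23, 18), (19, 32, 2, k, 16, 7, 14), (19, 32, 2, k, 3, 23, 18), (19, 32, 2, k, 3, 7, 14), (19, 32, 2, k, 9, 23, 18), (19, 32, 2, k, 9, 7, 14), (3, 13, 25, d, 11, 25, 21), (3, 13, 25, d, 11, 7, 15), (3, 13, 25, d, 34, 25, 21), (3, 13, 25, d, 34, 7, 15), (3, 15, 35, y, 11, 24, 8), (3, 15, 35, y, 34, 24, 8), (3, 24, 9, p, 11, 40, 21), (3, 24, 9, p, 34, 40, 21)}
π_{D, A, F, G, E} gives {(13, 3, 11, 25, 21), (13, 3, 11, 7, 15), (13, 3, 34, 25, 21), (13, 3, 34, 7, 15), (15, 3, 11, 24, 8), (15, 3, 34, 24, 8), (24, 3, 11, 40, 21), (24, 3, 34, 40, 21), (32, 19, 16, 23, 18), (32, 19, 16, 7, 14), (32, 19, 3, 23, 18), (32, 19, 3, 7, 14), (32, 19, 9, 23, 18), (32, 19, 9, 7, 14)}.
Apply σ_{D < 15}; surviving tuples: {(13, 3, 11, 25, 21), (13, 3, 11, 7, 15), (13, 3, 34, 25, 21), (13, 3, 34, 7, 15)}
π_{G, D} gives {(25, 13), (7, 13)} (2 duplicate(s) eliminated).

{(25, 13), (7, 13)}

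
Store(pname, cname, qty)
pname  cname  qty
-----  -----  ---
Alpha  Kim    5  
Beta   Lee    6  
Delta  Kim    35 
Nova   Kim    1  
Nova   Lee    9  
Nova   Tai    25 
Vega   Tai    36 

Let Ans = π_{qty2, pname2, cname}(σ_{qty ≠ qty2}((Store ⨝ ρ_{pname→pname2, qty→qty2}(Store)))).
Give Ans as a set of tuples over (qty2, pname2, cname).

{(1, Nova, Kim), (25, Nova, Tai), (35, Delta, Kim), (36, Vega, Tai), (5, Alpha, Kim), (6, Beta, Lee), (9, Nova, Lee)}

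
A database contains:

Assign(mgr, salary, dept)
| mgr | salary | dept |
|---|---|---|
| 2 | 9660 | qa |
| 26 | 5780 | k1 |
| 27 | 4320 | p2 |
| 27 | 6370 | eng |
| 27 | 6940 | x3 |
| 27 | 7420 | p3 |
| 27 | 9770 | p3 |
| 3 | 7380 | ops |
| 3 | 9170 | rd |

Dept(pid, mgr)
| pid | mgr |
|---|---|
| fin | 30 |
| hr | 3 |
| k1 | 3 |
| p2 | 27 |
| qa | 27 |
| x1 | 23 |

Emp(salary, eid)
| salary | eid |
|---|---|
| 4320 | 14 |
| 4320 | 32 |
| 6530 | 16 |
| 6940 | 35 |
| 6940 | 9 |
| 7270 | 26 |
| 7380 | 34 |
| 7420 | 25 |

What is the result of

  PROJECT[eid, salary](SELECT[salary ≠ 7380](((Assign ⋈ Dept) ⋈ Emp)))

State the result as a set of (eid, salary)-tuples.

{(14, 4320), (25, 7420), (32, 4320), (35, 6940), (9, 6940)}

Assign ⋈ Dept (natural join on mgr): {(27, 4320, p2, p2), (27, 4320, p2, qa), (27, 6370, eng, p2), (27, 6370, eng, qa), (27, 6940, x3, p2), (27, 6940, x3, qa), (27, 7420, p3, p2), (27, 7420, p3, qa), (27, 9770, p3, p2), (27, 9770, p3, qa), (3, 7380, ops, hr), (3, 7380, ops, k1), (3, 9170, rd, hr), (3, 9170, rd, k1)}
(Assign ⋈ Dept) ⋈ Emp (natural join on salary): {(27, 4320, p2, p2, 14), (27, 4320, p2, p2, 32), (27, 4320, p2, qa, 14), (27, 4320, p2, qa, 32), (27, 6940, x3, p2, 35), (27, 6940, x3, p2, 9), (27, 6940, x3, qa, 35), (27, 6940, x3, qa, 9), (27, 7420, p3, p2, 25), (27, 7420, p3, qa, 25), (3, 7380, ops, hr, 34), (3, 7380, ops, k1, 34)}
Selection salary ≠ 7380: {(27, 4320, p2, p2, 14), (27, 4320, p2, p2, 32), (27, 4320, p2, qa, 14), (27, 4320, p2, qa, 32), (27, 6940, x3, p2, 35), (27, 6940, x3, p2, 9), (27, 6940, x3, qa, 35), (27, 6940, x3, qa, 9), (27, 7420, p3, p2, 25), (27, 7420, p3, qa, 25)}
π[eid, salary]: project onto (eid, salary) (5 duplicate(s) eliminated) → {(14, 4320), (25, 7420), (32, 4320), (35, 6940), (9, 6940)}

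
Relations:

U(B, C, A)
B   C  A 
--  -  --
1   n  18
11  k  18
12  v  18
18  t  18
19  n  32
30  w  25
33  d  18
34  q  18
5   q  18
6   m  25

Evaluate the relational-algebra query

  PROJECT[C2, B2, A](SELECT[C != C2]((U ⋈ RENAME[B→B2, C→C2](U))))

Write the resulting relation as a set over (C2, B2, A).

{(d, 33, 18), (k, 11, 18), (m, 6, 25), (n, 1, 18), (q, 34, 18), (q, 5, 18), (t, 18, 18), (v, 12, 18), (w, 30, 25)}

ρ[B→B2, C→C2]: schema becomes (B2, C2, A); tuples unchanged.
Natural join on A: {(1, n, 18, 1, n), (1, n, 18, 11, k), (1, n, 18, 12, v), (1, n, 18, 18, t), (1, n, 18, 33, d), (1, n, 18, 34, q), (1, n, 18, 5, q), (11, k, 18, 1, n), (11, k, 18, 11, k), (11, k, 18, 12, v), (11, k, 18, 18, t), (11, k, 18, 33, d), (11, k, 18, 34, q), (11, k, 18, 5, q), (12, v, 18, 1, n), (12, v, 18, 11, k), (12, v, 18, 12, v), (12, v, 18, 18, t), (12, v, 18, 33, d), (12, v, 18, 34, q), (12, v, 18, 5, q), (18, t, 18, 1, n), (18, t, 18, 11, k), (18, t, 18, 12, v), (18, t, 18, 18, t), (18, t, 18, 33, d), (18, t, 18, 34, q), (18, t, 18, 5, q), (19, n, 32, 19, n), (30, w, 25, 30, w), (30, w, 25, 6, m), (33, d, 18, 1, n), (33, d, 18, 11, k), (33, d, 18, 12, v), (33, d, 18, 18, t), (33, d, 18, 33, d), (33, d, 18, 34, q), (33, d, 18, 5, q), (34, q, 18, 1, n), (34, q, 18, 11, k), (34, q, 18, 12, v), (34, q, 18, 18, t), (34, q, 18, 33, d), (34, q, 18, 34, q), (34, q, 18, 5, q), (5, q, 18, 1, n), (5, q, 18, 11, k), (5, q, 18, 12, v), (5, q, 18, 18, t), (5, q, 18, 33, d), (5, q, 18, 34, q), (5, q, 18, 5, q), (6, m, 25, 30, w), (6, m, 25, 6, m)}
σ[C != C2]: keep tuples satisfying C != C2 → {(1, n, 18, 11, k), (1, n, 18, 12, v), (1, n, 18, 18, t), (1, n, 18, 33, d), (1, n, 18, 34, q), (1, n, 18, 5, q), (11, k, 18, 1, n), (11, k, 18, 12, v), (11, k, 18, 18, t), (11, k, 18, 33, d), (11, k, 18, 34, q), (11, k, 18, 5, q), (12, v, 18, 1, n), (12, v, 18, 11, k), (12, v, 18, 18, t), (12, v, 18, 33, d), (12, v, 18, 34, q), (12, v, 18, 5, q), (18, t, 18, 1, n), (18, t, 18, 11, k), (18, t, 18, 12, v), (18, t, 18, 33, d), (18, t, 18, 34, q), (18, t, 18, 5, q), (30, w, 25, 6, m), (33, d, 18, 1, n), (33, d, 18, 11, k), (33, d, 18, 12, v), (33, d, 18, 18, t), (33, d, 18, 34, q), (33, d, 18, 5, q), (34, q, 18, 1, n), (34, q, 18, 11, k), (34, q, 18, 12, v), (34, q, 18, 18, t), (34, q, 18, 33, d), (5, q, 18, 1, n), (5, q, 18, 11, k), (5, q, 18, 12, v), (5, q, 18, 18, t), (5, q, 18, 33, d), (6, m, 25, 30, w)}
π_{C2, B2, A} gives {(d, 33, 18), (k, 11, 18), (m, 6, 25), (n, 1, 18), (q, 34, 18), (q, 5, 18), (t, 18, 18), (v, 12, 18), (w, 30, 25)} (33 duplicate(s) eliminated).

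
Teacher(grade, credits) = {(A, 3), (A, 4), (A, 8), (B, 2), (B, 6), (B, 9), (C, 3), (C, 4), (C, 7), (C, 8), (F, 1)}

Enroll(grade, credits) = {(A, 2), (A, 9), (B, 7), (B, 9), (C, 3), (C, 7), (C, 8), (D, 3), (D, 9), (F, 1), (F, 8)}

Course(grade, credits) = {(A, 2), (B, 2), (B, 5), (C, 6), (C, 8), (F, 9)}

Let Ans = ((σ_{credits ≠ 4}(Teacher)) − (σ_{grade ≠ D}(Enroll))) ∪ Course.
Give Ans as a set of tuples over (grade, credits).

{(A, 2), (A, 3), (A, 8), (B, 2), (B, 5), (B, 6), (C, 6), (C, 8), (F, 9)}

σ[credits ≠ 4]: keep tuples satisfying credits ≠ 4 → {(A, 3), (A, 8), (B, 2), (B, 6), (B, 9), (C, 3), (C, 7), (C, 8), (F, 1)}
σ[grade ≠ D]: keep tuples satisfying grade ≠ D → {(A, 2), (A, 9), (B, 7), (B, 9), (C, 3), (C, 7), (C, 8), (F, 1), (F, 8)}
Set difference of the two operands is {(A, 3), (A, 8), (B, 2), (B, 6)}.
Set union of the two operands is {(A, 2), (A, 3), (A, 8), (B, 2), (B, 5), (B, 6), (C, 6), (C, 8), (F, 9)}.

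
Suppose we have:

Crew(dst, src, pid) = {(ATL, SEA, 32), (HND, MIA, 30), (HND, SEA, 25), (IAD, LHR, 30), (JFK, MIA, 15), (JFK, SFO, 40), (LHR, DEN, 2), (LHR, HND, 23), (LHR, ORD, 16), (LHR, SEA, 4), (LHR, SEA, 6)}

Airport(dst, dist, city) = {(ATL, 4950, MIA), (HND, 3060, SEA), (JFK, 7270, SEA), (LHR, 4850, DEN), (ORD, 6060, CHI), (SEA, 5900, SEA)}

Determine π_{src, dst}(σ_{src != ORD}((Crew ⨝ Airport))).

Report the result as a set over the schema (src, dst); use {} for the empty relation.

{(DEN, LHR), (HND, LHR), (MIA, HND), (MIA, JFK), (SEA, ATL), (SEA, HND), (SEA, LHR), (SFO, JFK)}

Crew ⋈ Airport (natural join on dst): {(ATL, SEA, 32, 4950, MIA), (HND, MIA, 30, 3060, SEA), (HND, SEA, 25, 3060, SEA), (JFK, MIA, 15, 7270, SEA), (JFK, SFO, 40, 7270, SEA), (LHR, DEN, 2, 4850, DEN), (LHR, HND, 23, 4850, DEN), (LHR, ORD, 16, 4850, DEN), (LHR, SEA, 4, 4850, DEN), (LHR, SEA, 6, 4850, DEN)}
Apply σ_{src != ORD}; surviving tuples: {(ATL, SEA, 32, 4950, MIA), (HND, MIA, 30, 3060, SEA), (HND, SEA, 25, 3060, SEA), (JFK, MIA, 15, 7270, SEA), (JFK, SFO, 40, 7270, SEA), (LHR, DEN, 2, 4850, DEN), (LHR, HND, 23, 4850, DEN), (LHR, SEA, 4, 4850, DEN), (LHR, SEA, 6, 4850, DEN)}
π[src, dst]: project onto (src, dst) (1 duplicate(s) eliminated) → {(DEN, LHR), (HND, LHR), (MIA, HND), (MIA, JFK), (SEA, ATL), (SEA, HND), (SEA, LHR), (SFO, JFK)}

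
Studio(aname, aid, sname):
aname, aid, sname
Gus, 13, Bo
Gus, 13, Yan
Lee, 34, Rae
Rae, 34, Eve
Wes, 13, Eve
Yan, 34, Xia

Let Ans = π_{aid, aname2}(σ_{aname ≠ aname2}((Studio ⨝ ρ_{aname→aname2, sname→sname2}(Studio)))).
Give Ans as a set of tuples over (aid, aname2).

ρ[aname→aname2, sname→sname2]: schema becomes (aname2, aid, sname2); tuples unchanged.
Studio ⋈ ρ_{aname→aname2, sname→sname2}(Studio) (natural join on aid): {(Gus, 13, Bo, Gus, Bo), (Gus, 13, Bo, Gus, Yan), (Gus, 13, Bo, Wes, Eve), (Gus, 13, Yan, Gus, Bo), (Gus, 13, Yan, Gus, Yan), (Gus, 13, Yan, Wes, Eve), (Lee, 34, Rae, Lee, Rae), (Lee, 34, Rae, Rae, Eve), (Lee, 34, Rae, Yan, Xia), (Rae, 34, Eve, Lee, Rae), (Rae, 34, Eve, Rae, Eve), (Rae, 34, Eve, Yan, Xia), (Wes, 13, Eve, Gus, Bo), (Wes, 13, Eve, Gus, Yan), (Wes, 13, Eve, Wes, Eve), (Yan, 34, Xia, Lee, Rae), (Yan, 34, Xia, Rae, Eve), (Yan, 34, Xia, Yan, Xia)}
Filtering on aname ≠ aname2 leaves {(Gus, 13, Bo, Wes, Eve), (Gus, 13, Yan, Wes, Eve), (Lee, 34, Rae, Rae, Eve), (Lee, 34, Rae, Yan, Xia), (Rae, 34, Eve, Lee, Rae), (Rae, 34, Eve, Yan, Xia), (Wes, 13, Eve, Gus, Bo), (Wes, 13, Eve, Gus, Yan), (Yan, 34, Xia, Lee, Rae), (Yan, 34, Xia, Rae, Eve)}.
Projecting to aid, aname2 (5 duplicate(s) eliminated): {(13, Gus), (13, Wes), (34, Lee), (34, Rae), (34, Yan)}

{(13, Gus), (13, Wes), (34, Lee), (34, Rae), (34, Yan)}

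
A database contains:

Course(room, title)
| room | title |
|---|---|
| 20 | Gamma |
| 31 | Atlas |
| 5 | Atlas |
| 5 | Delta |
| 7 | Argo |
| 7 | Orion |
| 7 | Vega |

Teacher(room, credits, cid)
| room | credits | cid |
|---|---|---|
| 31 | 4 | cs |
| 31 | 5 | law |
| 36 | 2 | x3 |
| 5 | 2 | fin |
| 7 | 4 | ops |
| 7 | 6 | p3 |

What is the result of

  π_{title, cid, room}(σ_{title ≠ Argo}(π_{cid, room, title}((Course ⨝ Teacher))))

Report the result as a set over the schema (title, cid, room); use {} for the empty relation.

{(Atlas, cs, 31), (Atlas, fin, 5), (Atlas, law, 31), (Delta, fin, 5), (Orion, ops, 7), (Orion, p3, 7), (Vega, ops, 7), (Vega, p3, 7)}

Joining Course and Teacher on room yields {(31, Atlas, 4, cs), (31, Atlas, 5, law), (5, Atlas, 2, fin), (5, Delta, 2, fin), (7, Argo, 4, ops), (7, Argo, 6, p3), (7, Orion, 4, ops), (7, Orion, 6, p3), (7, Vega, 4, ops), (7, Vega, 6, p3)}.
Keep only column(s) cid, room, title: {(cs, 31, Atlas), (fin, 5, Atlas), (fin, 5, Delta), (law, 31, Atlas), (ops, 7, Argo), (ops, 7, Orion), (ops, 7, Vega), (p3, 7, Argo), (p3, 7, Orion), (p3, 7, Vega)}
Filtering on title ≠ Argo leaves {(cs, 31, Atlas), (fin, 5, Atlas), (fin, 5, Delta), (law, 31, Atlas), (ops, 7, Orion), (ops, 7, Vega), (p3, 7, Orion), (p3, 7, Vega)}.
Keep only column(s) title, cid, room: {(Atlas, cs, 31), (Atlas, fin, 5), (Atlas, law, 31), (Delta, fin, 5), (Orion, ops, 7), (Orion, p3, 7), (Vega, ops, 7), (Vega, p3, 7)}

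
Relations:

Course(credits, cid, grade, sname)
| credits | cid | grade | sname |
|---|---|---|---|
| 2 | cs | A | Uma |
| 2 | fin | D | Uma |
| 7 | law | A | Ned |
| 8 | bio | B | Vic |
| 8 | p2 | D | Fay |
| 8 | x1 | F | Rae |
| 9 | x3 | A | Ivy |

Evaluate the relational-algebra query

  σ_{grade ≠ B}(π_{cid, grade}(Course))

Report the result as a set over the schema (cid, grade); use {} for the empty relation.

{(cs, A), (fin, D), (law, A), (p2, D), (x1, F), (x3, A)}

Projecting to cid, grade: {(bio, B), (cs, A), (fin, D), (law, A), (p2, D), (x1, F), (x3, A)}
Filtering on grade ≠ B leaves {(cs, A), (fin, D), (law, A), (p2, D), (x1, F), (x3, A)}.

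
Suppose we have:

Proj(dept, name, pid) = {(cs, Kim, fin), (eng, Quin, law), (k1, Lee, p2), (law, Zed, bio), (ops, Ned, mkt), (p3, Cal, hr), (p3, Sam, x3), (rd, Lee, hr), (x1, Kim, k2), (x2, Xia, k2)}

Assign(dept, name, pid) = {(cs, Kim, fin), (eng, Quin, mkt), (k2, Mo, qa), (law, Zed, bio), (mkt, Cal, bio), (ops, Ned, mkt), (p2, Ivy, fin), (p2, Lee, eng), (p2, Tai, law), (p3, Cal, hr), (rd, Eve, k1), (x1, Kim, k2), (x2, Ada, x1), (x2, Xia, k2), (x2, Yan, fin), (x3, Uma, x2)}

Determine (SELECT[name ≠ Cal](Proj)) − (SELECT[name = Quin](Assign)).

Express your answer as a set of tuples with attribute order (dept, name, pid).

{(cs, Kim, fin), (eng, Quin, law), (k1, Lee, p2), (law, Zed, bio), (ops, Ned, mkt), (p3, Sam, x3), (rd, Lee, hr), (x1, Kim, k2), (x2, Xia, k2)}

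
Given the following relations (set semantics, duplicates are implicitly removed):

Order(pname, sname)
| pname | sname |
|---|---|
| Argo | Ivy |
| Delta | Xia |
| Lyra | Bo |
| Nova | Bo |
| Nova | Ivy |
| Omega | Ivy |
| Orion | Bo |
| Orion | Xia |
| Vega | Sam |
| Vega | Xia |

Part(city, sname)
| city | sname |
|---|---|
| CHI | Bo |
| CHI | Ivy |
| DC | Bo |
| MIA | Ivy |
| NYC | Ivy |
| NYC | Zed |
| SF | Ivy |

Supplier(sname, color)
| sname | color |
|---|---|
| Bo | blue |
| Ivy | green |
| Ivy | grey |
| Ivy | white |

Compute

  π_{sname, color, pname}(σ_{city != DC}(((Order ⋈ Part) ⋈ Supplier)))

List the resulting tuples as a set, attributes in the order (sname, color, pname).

Joining Order and Part on sname yields {(Argo, Ivy, CHI), (Argo, Ivy, MIA), (Argo, Ivy, NYC), (Argo, Ivy, SF), (Lyra, Bo, CHI), (Lyra, Bo, DC), (Nova, Bo, CHI), (Nova, Bo, DC), (Nova, Ivy, CHI), (Nova, Ivy, MIA), (Nova, Ivy, NYC), (Nova, Ivy, SF), (Omega, Ivy, CHI), (Omega, Ivy, MIA), (Omega, Ivy, NYC), (Omega, Ivy, SF), (Orion, Bo, CHI), (Orion, Bo, DC)}.
Joining (Order ⋈ Part) and Supplier on sname yields {(Argo, Ivy, CHI, green), (Argo, Ivy, CHI, grey), (Argo, Ivy, CHI, white), (Argo, Ivy, MIA, green), (Argo, Ivy, MIA, grey), (Argo, Ivy, MIA, white), (Argo, Ivy, NYC, green), (Argo, Ivy, NYC, grey), (Argo, Ivy, NYC, white), (Argo, Ivy, SF, green), (Argo, Ivy, SF, grey), (Argo, Ivy, SF, white), (Lyra, Bo, CHI, blue), (Lyra, Bo, DC, blue), (Nova, Bo, CHI, blue), (Nova, Bo, DC, blue), (Nova, Ivy, CHI, green), (Nova, Ivy, CHI, grey), (Nova, Ivy, CHI, white), (Nova, Ivy, MIA, green), (Nova, Ivy, MIA, grey), (Nova, Ivy, MIA, white), (Nova, Ivy, NYC, green), (Nova, Ivy, NYC, grey), (Nova, Ivy, NYC, white), (Nova, Ivy, SF, green), (Nova, Ivy, SF, grey), (Nova, Ivy, SF, white), (Omega, Ivy, CHI, green), (Omega, Ivy, CHI, grey), (Omega, Ivy, CHI, white), (Omega, Ivy, MIA, green), (Omega, Ivy, MIA, grey), (Omega, Ivy, MIA, white), (Omega, Ivy, NYC, green), (Omega, Ivy, NYC, grey), (Omega, Ivy, NYC, white), (Omega, Ivy, SF, green), (Omega, Ivy, SF, grey), (Omega, Ivy, SF, white), (Orion, Bo, CHI, blue), (Orion, Bo, DC, blue)}.
Filtering on city != DC leaves {(Argo, Ivy, CHI, green), (Argo, Ivy, CHI, grey), (Argo, Ivy, CHI, white), (Argo, Ivy, MIA, green), (Argo, Ivy, MIA, grey), (Argo, Ivy, MIA, white), (Argo, Ivy, NYC, green), (Argo, Ivy, NYC, grey), (Argo, Ivy, NYC, white), (Argo, Ivy, SF, green), (Argo, Ivy, SF, grey), (Argo, Ivy, SF, white), (Lyra, Bo, CHI, blue), (Nova, Bo, CHI, blue), (Nova, Ivy, CHI, green), (Nova, Ivy, CHI, grey), (Nova, Ivy, CHI, white), (Nova, Ivy, MIA, green), (Nova, Ivy, MIA, grey), (Nova, Ivy, MIA, white), (Nova, Ivy, NYC, green), (Nova, Ivy, NYC, grey), (Nova, Ivy, NYC, white), (Nova, Ivy, SF, green), (Nova, Ivy, SF, grey), (Nova, Ivy, SF, white), (Omega, Ivy, CHI, green), (Omega, Ivy, CHI, grey), (Omega, Ivy, CHI, white), (Omega, Ivy, MIA, green), (Omega, Ivy, MIA, grey), (Omega, Ivy, MIA, white), (Omega, Ivy, NYC, green), (Omega, Ivy, NYC, grey), (Omega, Ivy, NYC, white), (Omega, Ivy, SF, green), (Omega, Ivy, SF, grey), (Omega, Ivy, SF, white), (Orion, Bo, CHI, blue)}.
π[sname, color, pname]: project onto (sname, color, pname) (27 duplicate(s) eliminated) → {(Bo, blue, Lyra), (Bo, blue, Nova), (Bo, blue, Orion), (Ivy, green, Argo), (Ivy, green, Nova), (Ivy, green, Omega), (Ivy, grey, Argo), (Ivy, grey, Nova), (Ivy, grey, Omega), (Ivy, white, Argo), (Ivy, white, Nova), (Ivy, white, Omega)}

{(Bo, blue, Lyra), (Bo, blue, Nova), (Bo, blue, Orion), (Ivy, green, Argo), (Ivy, green, Nova), (Ivy, green, Omega), (Ivy, grey, Argo), (Ivy, grey, Nova), (Ivy, grey, Omega), (Ivy, white, Argo), (Ivy, white, Nova), (Ivy, white, Omega)}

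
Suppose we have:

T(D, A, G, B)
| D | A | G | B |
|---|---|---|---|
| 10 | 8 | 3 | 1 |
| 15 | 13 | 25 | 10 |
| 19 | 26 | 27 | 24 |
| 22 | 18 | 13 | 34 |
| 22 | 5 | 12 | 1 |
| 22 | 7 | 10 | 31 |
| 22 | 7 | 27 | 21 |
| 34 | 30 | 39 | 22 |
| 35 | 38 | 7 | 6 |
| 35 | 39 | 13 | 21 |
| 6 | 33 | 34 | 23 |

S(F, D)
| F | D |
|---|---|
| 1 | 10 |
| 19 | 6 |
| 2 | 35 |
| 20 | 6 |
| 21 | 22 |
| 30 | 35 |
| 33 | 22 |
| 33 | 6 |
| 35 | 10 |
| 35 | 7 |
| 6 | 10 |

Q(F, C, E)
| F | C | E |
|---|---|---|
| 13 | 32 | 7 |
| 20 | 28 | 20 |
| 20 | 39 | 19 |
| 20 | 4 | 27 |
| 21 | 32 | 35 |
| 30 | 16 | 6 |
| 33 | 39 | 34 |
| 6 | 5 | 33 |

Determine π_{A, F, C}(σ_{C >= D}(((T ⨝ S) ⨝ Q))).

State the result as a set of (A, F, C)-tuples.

{(18, 21, 32), (18, 33, 39), (33, 20, 28), (33, 20, 39), (33, 33, 39), (5, 21, 32), (5, 33, 39), (7, 21, 32), (7, 33, 39)}

Natural join on D: {(10, 8, 3, 1, 1), (10, 8, 3, 1, 35), (10, 8, 3, 1, 6), (22, 18, 13, 34, 21), (22, 18, 13, 34, 33), (22, 5, 12, 1, 21), (22, 5, 12, 1, 33), (22, 7, 10, 31, 21), (22, 7, 10, 31, 33), (22, 7, 27, 21, 21), (22, 7, 27, 21, 33), (35, 38, 7, 6, 2), (35, 38, 7, 6, 30), (35, 39, 13, 21, 2), (35, 39, 13, 21, 30), (6, 33, 34, 23, 19), (6, 33, 34, 23, 20), (6, 33, 34, 23, 33)}
Natural join on F: {(10, 8, 3, 1, 6, 5, 33), (22, 18, 13, 34, 21, 32, 35), (22, 18, 13, 34, 33, 39, 34), (22, 5, 12, 1, 21, 32, 35), (22, 5, 12, 1, 33, 39, 34), (22, 7, 10, 31, 21, 32, 35), (22, 7, 10, 31, 33, 39, 34), (22, 7, 27, 21, 21, 32, 35), (22, 7, 27, 21, 33, 39, 34), (35, 38, 7, 6, 30, 16, 6), (35, 39, 13, 21, 30, 16, 6), (6, 33, 34, 23, 20, 28, 20), (6, 33, 34, 23, 20, 39, 19), (6, 33, 34, 23, 20, 4, 27), (6, 33, 34, 23, 33, 39, 34)}
Selection C >= D: {(22, 18, 13, 34, 21, 32, 35), (22, 18, 13, 34, 33, 39, 34), (22, 5, 12, 1, 21, 32, 35), (22, 5, 12, 1, 33, 39, 34), (22, 7, 10, 31, 21, 32, 35), (22, 7, 10, 31, 33, 39, 34), (22, 7, 27, 21, 21, 32, 35), (22, 7, 27, 21, 33, 39, 34), (6, 33, 34, 23, 20, 28, 20), (6, 33, 34, 23, 20, 39, 19), (6, 33, 34, 23, 33, 39, 34)}
π[A, F, C]: project onto (A, F, C) (2 duplicate(s) eliminated) → {(18, 21, 32), (18, 33, 39), (33, 20, 28), (33, 20, 39), (33, 33, 39), (5, 21, 32), (5, 33, 39), (7, 21, 32), (7, 33, 39)}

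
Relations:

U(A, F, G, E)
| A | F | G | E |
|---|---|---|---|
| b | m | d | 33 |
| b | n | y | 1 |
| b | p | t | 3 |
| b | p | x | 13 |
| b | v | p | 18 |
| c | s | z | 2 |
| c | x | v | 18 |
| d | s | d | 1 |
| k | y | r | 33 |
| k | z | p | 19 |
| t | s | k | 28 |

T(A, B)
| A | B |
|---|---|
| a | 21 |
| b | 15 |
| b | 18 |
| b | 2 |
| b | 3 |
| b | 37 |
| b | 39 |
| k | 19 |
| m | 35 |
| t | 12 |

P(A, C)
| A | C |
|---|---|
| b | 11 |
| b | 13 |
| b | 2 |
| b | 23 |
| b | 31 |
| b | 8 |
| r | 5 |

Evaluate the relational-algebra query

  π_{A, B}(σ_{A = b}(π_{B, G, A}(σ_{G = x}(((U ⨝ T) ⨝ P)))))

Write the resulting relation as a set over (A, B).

{(b, 15), (b, 18), (b, 2), (b, 3), (b, 37), (b, 39)}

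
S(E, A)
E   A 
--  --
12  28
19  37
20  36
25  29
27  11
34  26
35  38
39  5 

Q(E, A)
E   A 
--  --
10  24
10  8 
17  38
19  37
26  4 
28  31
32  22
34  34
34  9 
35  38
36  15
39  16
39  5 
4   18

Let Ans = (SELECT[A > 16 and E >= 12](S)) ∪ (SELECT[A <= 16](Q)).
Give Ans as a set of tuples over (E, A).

{(10, 8), (12, 28), (19, 37), (20, 36), (25, 29), (26, 4), (34, 26), (34, 9), (35, 38), (36, 15), (39, 16), (39, 5)}

Apply σ_{A > 16 and E >= 12}; surviving tuples: {(12, 28), (19, 37), (20, 36), (25, 29), (34, 26), (35, 38)}
Apply σ_{A <= 16}; surviving tuples: {(10, 8), (26, 4), (34, 9), (36, 15), (39, 16), (39, 5)}
Set union of the two operands is {(10, 8), (12, 28), (19, 37), (20, 36), (25, 29), (26, 4), (34, 26), (34, 9), (35, 38), (36, 15), (39, 16), (39, 5)}.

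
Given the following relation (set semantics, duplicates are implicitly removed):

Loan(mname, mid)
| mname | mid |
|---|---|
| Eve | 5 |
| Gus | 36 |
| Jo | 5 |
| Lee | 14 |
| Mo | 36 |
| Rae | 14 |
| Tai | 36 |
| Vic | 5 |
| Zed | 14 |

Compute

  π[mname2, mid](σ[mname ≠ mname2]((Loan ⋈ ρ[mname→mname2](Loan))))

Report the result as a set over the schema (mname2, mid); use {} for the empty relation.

{(Eve, 5), (Gus, 36), (Jo, 5), (Lee, 14), (Mo, 36), (Rae, 14), (Tai, 36), (Vic, 5), (Zed, 14)}

ρ[mname→mname2]: schema becomes (mname2, mid); tuples unchanged.
Loan ⋈ ρ[mname→mname2](Loan) (natural join on mid): {(Eve, 5, Eve), (Eve, 5, Jo), (Eve, 5, Vic), (Gus, 36, Gus), (Gus, 36, Mo), (Gus, 36, Tai), (Jo, 5, Eve), (Jo, 5, Jo), (Jo, 5, Vic), (Lee, 14, Lee), (Lee, 14, Rae), (Lee, 14, Zed), (Mo, 36, Gus), (Mo, 36, Mo), (Mo, 36, Tai), (Rae, 14, Lee), (Rae, 14, Rae), (Rae, 14, Zed), (Tai, 36, Gus), (Tai, 36, Mo), (Tai, 36, Tai), (Vic, 5, Eve), (Vic, 5, Jo), (Vic, 5, Vic), (Zed, 14, Lee), (Zed, 14, Rae), (Zed, 14, Zed)}
Apply σ_{mname ≠ mname2}; surviving tuples: {(Eve, 5, Jo), (Eve, 5, Vic), (Gus, 36, Mo), (Gus, 36, Tai), (Jo, 5, Eve), (Jo, 5, Vic), (Lee, 14, Rae), (Lee, 14, Zed), (Mo, 36, Gus), (Mo, 36, Tai), (Rae, 14, Lee), (Rae, 14, Zed), (Tai, 36, Gus), (Tai, 36, Mo), (Vic, 5, Eve), (Vic, 5, Jo), (Zed, 14, Lee), (Zed, 14, Rae)}
Keep only column(s) mname2, mid (9 duplicate(s) eliminated): {(Eve, 5), (Gus, 36), (Jo, 5), (Lee, 14), (Mo, 36), (Rae, 14), (Tai, 36), (Vic, 5), (Zed, 14)}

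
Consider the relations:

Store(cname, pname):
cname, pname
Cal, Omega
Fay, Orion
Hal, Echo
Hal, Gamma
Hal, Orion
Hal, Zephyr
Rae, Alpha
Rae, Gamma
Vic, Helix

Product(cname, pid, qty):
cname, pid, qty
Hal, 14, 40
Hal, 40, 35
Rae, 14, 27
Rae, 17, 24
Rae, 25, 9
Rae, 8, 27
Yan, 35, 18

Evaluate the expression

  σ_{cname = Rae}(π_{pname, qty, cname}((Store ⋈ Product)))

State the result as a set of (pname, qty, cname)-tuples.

{(Alpha, 24, Rae), (Alpha, 27, Rae), (Alpha, 9, Rae), (Gamma, 24, Rae), (Gamma, 27, Rae), (Gamma, 9, Rae)}

Joining Store and Product on cname yields {(Hal, Echo, 14, 40), (Hal, Echo, 40, 35), (Hal, Gamma, 14, 40), (Hal, Gamma, 40, 35), (Hal, Orion, 14, 40), (Hal, Orion, 40, 35), (Hal, Zephyr, 14, 40), (Hal, Zephyr, 40, 35), (Rae, Alpha, 14, 27), (Rae, Alpha, 17, 24), (Rae, Alpha, 25, 9), (Rae, Alpha, 8, 27), (Rae, Gamma, 14, 27), (Rae, Gamma, 17, 24), (Rae, Gamma, 25, 9), (Rae, Gamma, 8, 27)}.
Projecting to pname, qty, cname (2 duplicate(s) eliminated): {(Alpha, 24, Rae), (Alpha, 27, Rae), (Alpha, 9, Rae), (Echo, 35, Hal), (Echo, 40, Hal), (Gamma, 24, Rae), (Gamma, 27, Rae), (Gamma, 35, Hal), (Gamma, 40, Hal), (Gamma, 9, Rae), (Orion, 35, Hal), (Orion, 40, Hal), (Zephyr, 35, Hal), (Zephyr, 40, Hal)}
Apply σ_{cname = Rae}; surviving tuples: {(Alpha, 24, Rae), (Alpha, 27, Rae), (Alpha, 9, Rae), (Gamma, 24, Rae), (Gamma, 27, Rae), (Gamma, 9, Rae)}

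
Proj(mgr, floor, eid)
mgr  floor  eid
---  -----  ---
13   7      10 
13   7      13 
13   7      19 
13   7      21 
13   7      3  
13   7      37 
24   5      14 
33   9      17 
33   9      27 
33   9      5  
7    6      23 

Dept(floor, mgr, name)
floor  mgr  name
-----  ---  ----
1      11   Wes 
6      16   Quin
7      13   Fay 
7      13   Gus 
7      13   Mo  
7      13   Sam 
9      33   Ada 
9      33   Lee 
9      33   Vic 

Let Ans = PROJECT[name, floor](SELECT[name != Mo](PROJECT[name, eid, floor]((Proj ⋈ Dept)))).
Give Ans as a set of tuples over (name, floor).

{(Ada, 9), (Fay, 7), (Gus, 7), (Lee, 9), (Sam, 7), (Vic, 9)}

Joining Proj and Dept on mgr, floor yields {(13, 7, 10, Fay), (13, 7, 10, Gus), (13, 7, 10, Mo), (13, 7, 10, Sam), (13, 7, 13, Fay), (13, 7, 13, Gus), (13, 7, 13, Mo), (13, 7, 13, Sam), (13, 7, 19, Fay), (13, 7, 19, Gus), (13, 7, 19, Mo), (13, 7, 19, Sam), (13, 7, 21, Fay), (13, 7, 21, Gus), (13, 7, 21, Mo), (13, 7, 21, Sam), (13, 7, 3, Fay), (13, 7, 3, Gus), (13, 7, 3, Mo), (13, 7, 3, Sam), (13, 7, 37, Fay), (13, 7, 37, Gus), (13, 7, 37, Mo), (13, 7, 37, Sam), (33, 9, 17, Ada), (33, 9, 17, Lee), (33, 9, 17, Vic), (33, 9, 27, Ada), (33, 9, 27, Lee), (33, 9, 27, Vic), (33, 9, 5, Ada), (33, 9, 5, Lee), (33, 9, 5, Vic)}.
π[name, eid, floor]: project onto (name, eid, floor) → {(Ada, 17, 9), (Ada, 27, 9), (Ada, 5, 9), (Fay, 10, 7), (Fay, 13, 7), (Fay, 19, 7), (Fay, 21, 7), (Fay, 3, 7), (Fay, 37, 7), (Gus, 10, 7), (Gus, 13, 7), (Gus, 19, 7), (Gus, 21, 7), (Gus, 3, 7), (Gus, 37, 7), (Lee, 17, 9), (Lee, 27, 9), (Lee, 5, 9), (Mo, 10, 7), (Mo, 13, 7), (Mo, 19, 7), (Mo, 21, 7), (Mo, 3, 7), (Mo, 37, 7), (Sam, 10, 7), (Sam, 13, 7), (Sam, 19, 7), (Sam, 21, 7), (Sam, 3, 7), (Sam, 37, 7), (Vic, 17, 9), (Vic, 27, 9), (Vic, 5, 9)}
σ[name != Mo]: keep tuples satisfying name != Mo → {(Ada, 17, 9), (Ada, 27, 9), (Ada, 5, 9), (Fay, 10, 7), (Fay, 13, 7), (Fay, 19, 7), (Fay, 21, 7), (Fay, 3, 7), (Fay, 37, 7), (Gus, 10, 7), (Gus, 13, 7), (Gus, 19, 7), (Gus, 21, 7), (Gus, 3, 7), (Gus, 37, 7), (Lee, 17, 9), (Lee, 27, 9), (Lee, 5, 9), (Sam, 10, 7), (Sam, 13, 7), (Sam, 19, 7), (Sam, 21, 7), (Sam, 3, 7), (Sam, 37, 7), (Vic, 17, 9), (Vic, 27, 9), (Vic, 5, 9)}
π[name, floor]: project onto (name, floor) (21 duplicate(s) eliminated) → {(Ada, 9), (Fay, 7), (Gus, 7), (Lee, 9), (Sam, 7), (Vic, 9)}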